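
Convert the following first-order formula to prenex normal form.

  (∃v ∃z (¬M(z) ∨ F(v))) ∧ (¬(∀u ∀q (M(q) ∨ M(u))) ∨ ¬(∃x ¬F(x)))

∃v ∃z ∃u ∃q ∀x ((¬M(z) ∨ F(v)) ∧ (¬M(q) ∧ ¬M(u) ∨ F(x)))

Drive negations inward (¬∀x A ≡ ∃x ¬A, ¬∃x A ≡ ∀x ¬A, De Morgan for ∧/∨):
  (∃v ∃z (¬M(z) ∨ F(v))) ∧ ((∃u ∃q (¬M(q) ∧ ¬M(u))) ∨ (∀x F(x)))
Extract every quantifier outward, since the variables are now distinct and don't occur free across branches:
  ∃v ∃z ∃u ∃q ∀x ((¬M(z) ∨ F(v)) ∧ (¬M(q) ∧ ¬M(u) ∨ F(x)))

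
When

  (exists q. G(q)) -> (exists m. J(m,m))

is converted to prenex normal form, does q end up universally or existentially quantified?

universal

Eliminate → and ↔ using ¬ and ∨.
  ~(exists q. G(q)) | (exists m. J(m,m))
Push ¬ through the quantifiers and connectives to reach negation normal form:
  (forall q. ~G(q)) | (exists m. J(m,m))
All bound variables are already distinct, so no renaming is needed.
Extract every quantifier outward, since the variables are now distinct and don't occur free across branches:
  forall q. exists m. (~G(q) | J(m,m))
The quantifier exists q sits under an odd number of negations (counting the antecedent side of each →), so it flips to forall q.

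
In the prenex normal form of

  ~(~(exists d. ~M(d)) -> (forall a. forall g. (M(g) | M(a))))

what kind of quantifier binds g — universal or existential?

existential

Rewrite implications/biconditionals: A → B as ¬A ∨ B.
  ~(~~(exists d. ~M(d)) | (forall a. forall g. (M(g) | M(a))))
Push ¬ through the quantifiers and connectives to reach negation normal form:
  (forall d. M(d)) & (exists a. exists g. (~M(g) & ~M(a)))
Finally move all quantifiers to the prefix:
  forall d. exists a. exists g. (M(d) & ~M(g) & ~M(a))
The quantifier forall g sits under an odd number of negations (counting the antecedent side of each →), so it flips to exists g.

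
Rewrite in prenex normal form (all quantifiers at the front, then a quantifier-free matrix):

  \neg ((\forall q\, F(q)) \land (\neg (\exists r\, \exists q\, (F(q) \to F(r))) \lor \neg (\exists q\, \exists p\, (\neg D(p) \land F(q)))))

Rewrite implications/biconditionals: A → B as ¬A ∨ B.
  \neg ((\forall q\, F(q)) \land (\neg (\exists r\, \exists q\, (\neg F(q) \lor F(r))) \lor \neg (\exists q\, \exists p\, (\neg D(p) \land F(q)))))
Drive negations inward (¬∀x A ≡ ∃x ¬A, ¬∃x A ≡ ∀x ¬A, De Morgan for ∧/∨):
  (\exists q\, \neg F(q)) \lor (\exists r\, \exists q\, (\neg F(q) \lor F(r))) \land (\exists q\, \exists p\, (\neg D(p) \land F(q)))
Rename bound variables to avoid capture: q↦z, q↦y1.
  (\exists q\, \neg F(q)) \lor (\exists r\, \exists z\, (\neg F(z) \lor F(r))) \land (\exists y1\, \exists p\, (\neg D(p) \land F(y1)))
Extract every quantifier outward, since the variables are now distinct and don't occur free across branches:
  \exists q\, \exists r\, \exists z\, \exists y1\, \exists p\, (\neg F(q) \lor (\neg F(z) \lor F(r)) \land \neg D(p) \land F(y1))

\exists q\, \exists r\, \exists z\, \exists y1\, \exists p\, (\neg F(q) \lor (\neg F(z) \lor F(r)) \land \neg D(p) \land F(y1))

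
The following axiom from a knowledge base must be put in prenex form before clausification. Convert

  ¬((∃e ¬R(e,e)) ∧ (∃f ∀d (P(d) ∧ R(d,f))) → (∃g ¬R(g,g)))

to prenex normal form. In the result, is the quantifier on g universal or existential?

Eliminate → and ↔ using ¬ and ∨.
  ¬(¬((∃e ¬R(e,e)) ∧ (∃f ∀d (P(d) ∧ R(d,f)))) ∨ (∃g ¬R(g,g)))
Drive negations inward (¬∀x A ≡ ∃x ¬A, ¬∃x A ≡ ∀x ¬A, De Morgan for ∧/∨):
  (∃e ¬R(e,e)) ∧ (∃f ∀d (P(d) ∧ R(d,f))) ∧ (∀g R(g,g))
Extract every quantifier outward, since the variables are now distinct and don't occur free across branches:
  ∃e ∃f ∀d ∀g (¬R(e,e) ∧ P(d) ∧ R(d,f) ∧ R(g,g))
The quantifier ∃g sits under an odd number of negations (counting the antecedent side of each →), so it flips to ∀g.

universal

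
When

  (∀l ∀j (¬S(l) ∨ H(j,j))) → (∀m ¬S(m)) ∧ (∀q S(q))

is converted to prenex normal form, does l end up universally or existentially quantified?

existential

First replace A → B with ¬A ∨ B.
  ¬(∀l ∀j (¬S(l) ∨ H(j,j))) ∨ (∀m ¬S(m)) ∧ (∀q S(q))
Drive negations inward (¬∀x A ≡ ∃x ¬A, ¬∃x A ≡ ∀x ¬A, De Morgan for ∧/∨):
  (∃l ∃j (S(l) ∧ ¬H(j,j))) ∨ (∀m ¬S(m)) ∧ (∀q S(q))
All bound variables are already distinct, so no renaming is needed.
Pull the quantifiers to the front (each side's bound variable is not free in the other side):
  ∃l ∃j ∀m ∀q (S(l) ∧ ¬H(j,j) ∨ ¬S(m) ∧ S(q))
The quantifier ∀l sits under an odd number of negations (counting the antecedent side of each →), so it flips to ∃l.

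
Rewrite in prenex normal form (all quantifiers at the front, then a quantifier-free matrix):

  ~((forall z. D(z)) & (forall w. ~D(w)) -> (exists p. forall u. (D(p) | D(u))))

forall z. forall w. forall p. exists u. (D(z) & ~D(w) & ~D(p) & ~D(u))

First replace A → B with ¬A ∨ B.
  ~(~((forall z. D(z)) & (forall w. ~D(w))) | (exists p. forall u. (D(p) | D(u))))
Drive negations inward (¬∀x A ≡ ∃x ¬A, ¬∃x A ≡ ∀x ¬A, De Morgan for ∧/∨):
  (forall z. D(z)) & (forall w. ~D(w)) & (forall p. exists u. (~D(p) & ~D(u)))
All bound variables are already distinct, so no renaming is needed.
Finally move all quantifiers to the prefix:
  forall z. forall w. forall p. exists u. (D(z) & ~D(w) & ~D(p) & ~D(u))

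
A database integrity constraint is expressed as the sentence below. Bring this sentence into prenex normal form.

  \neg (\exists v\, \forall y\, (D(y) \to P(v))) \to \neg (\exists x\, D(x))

\exists v\, \forall y\, \forall x\, (\neg D(y) \lor P(v) \lor \neg D(x))

Eliminate → and ↔ using ¬ and ∨.
  \neg \neg (\exists v\, \forall y\, (\neg D(y) \lor P(v))) \lor \neg (\exists x\, D(x))
Push ¬ through the quantifiers and connectives to reach negation normal form:
  (\exists v\, \forall y\, (\neg D(y) \lor P(v))) \lor (\forall x\, \neg D(x))
All bound variables are already distinct, so no renaming is needed.
Pull the quantifiers to the front (each side's bound variable is not free in the other side):
  \exists v\, \forall y\, \forall x\, (\neg D(y) \lor P(v) \lor \neg D(x))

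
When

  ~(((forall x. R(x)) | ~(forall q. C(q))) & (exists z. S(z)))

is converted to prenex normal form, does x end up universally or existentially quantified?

existential

Move each ¬ inward, flipping quantifiers it crosses:
  (exists x. ~R(x)) & (forall q. C(q)) | (forall z. ~S(z))
All bound variables are already distinct, so no renaming is needed.
Extract every quantifier outward, since the variables are now distinct and don't occur free across branches:
  exists x. forall q. forall z. (~R(x) & C(q) | ~S(z))
The quantifier forall x sits under an odd number of negations, so it flips to exists x.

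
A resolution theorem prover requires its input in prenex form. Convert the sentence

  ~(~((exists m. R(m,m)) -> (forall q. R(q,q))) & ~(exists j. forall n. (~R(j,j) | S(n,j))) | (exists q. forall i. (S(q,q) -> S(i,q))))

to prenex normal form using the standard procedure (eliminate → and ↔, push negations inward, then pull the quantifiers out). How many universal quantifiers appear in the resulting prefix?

4

First replace A → B with ¬A ∨ B.
  ~(~(~(exists m. R(m,m)) | (forall q. R(q,q))) & ~(exists j. forall n. (~R(j,j) | S(n,j))) | (exists q. forall i. (~S(q,q) | S(i,q))))
Drive negations inward (¬∀x A ≡ ∃x ¬A, ¬∃x A ≡ ∀x ¬A, De Morgan for ∧/∨):
  ((forall m. ~R(m,m)) | (forall q. R(q,q)) | (exists j. forall n. (~R(j,j) | S(n,j)))) & (forall q. exists i. (S(q,q) & ~S(i,q)))
Rename bound variables to avoid capture: q↦x.
  ((forall m. ~R(m,m)) | (forall q. R(q,q)) | (exists j. forall n. (~R(j,j) | S(n,j)))) & (forall x. exists i. (S(x,x) & ~S(i,x)))
Extract every quantifier outward, since the variables are now distinct and don't occur free across branches:
  forall m. forall q. exists j. forall n. forall x. exists i. ((~R(m,m) | R(q,q) | ~R(j,j) | S(n,j)) & S(x,x) & ~S(i,x))
The prefix is forall m forall q exists j forall n forall x exists i: 4 universal, 2 existential.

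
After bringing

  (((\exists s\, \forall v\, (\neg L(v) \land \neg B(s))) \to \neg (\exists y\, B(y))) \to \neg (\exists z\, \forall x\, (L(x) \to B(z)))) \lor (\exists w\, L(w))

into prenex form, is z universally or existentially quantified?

First replace A → B with ¬A ∨ B.
  \neg (\neg (\exists s\, \forall v\, (\neg L(v) \land \neg B(s))) \lor \neg (\exists y\, B(y))) \lor \neg (\exists z\, \forall x\, (\neg L(x) \lor B(z))) \lor (\exists w\, L(w))
Drive negations inward (¬∀x A ≡ ∃x ¬A, ¬∃x A ≡ ∀x ¬A, De Morgan for ∧/∨):
  (\exists s\, \forall v\, (\neg L(v) \land \neg B(s))) \land (\exists y\, B(y)) \lor (\forall z\, \exists x\, (L(x) \land \neg B(z))) \lor (\exists w\, L(w))
Finally move all quantifiers to the prefix:
  \exists s\, \forall v\, \exists y\, \forall z\, \exists x\, \exists w\, (\neg L(v) \land \neg B(s) \land B(y) \lor L(x) \land \neg B(z) \lor L(w))
The quantifier \exists z sits under an odd number of negations (counting the antecedent side of each →), so it flips to \forall z.

universal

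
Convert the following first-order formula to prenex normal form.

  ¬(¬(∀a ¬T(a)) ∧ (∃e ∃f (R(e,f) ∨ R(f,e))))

Drive negations inward (¬∀x A ≡ ∃x ¬A, ¬∃x A ≡ ∀x ¬A, De Morgan for ∧/∨):
  (∀a ¬T(a)) ∨ (∀e ∀f (¬R(e,f) ∧ ¬R(f,e)))
Pull the quantifiers to the front (each side's bound variable is not free in the other side):
  ∀a ∀e ∀f (¬T(a) ∨ ¬R(e,f) ∧ ¬R(f,e))

∀a ∀e ∀f (¬T(a) ∨ ¬R(e,f) ∧ ¬R(f,e))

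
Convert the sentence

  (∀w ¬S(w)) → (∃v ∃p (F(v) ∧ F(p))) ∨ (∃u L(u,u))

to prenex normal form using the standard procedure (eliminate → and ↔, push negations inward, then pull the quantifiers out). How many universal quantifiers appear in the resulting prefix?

0

Eliminate → and ↔ using ¬ and ∨.
  ¬(∀w ¬S(w)) ∨ (∃v ∃p (F(v) ∧ F(p))) ∨ (∃u L(u,u))
Drive negations inward (¬∀x A ≡ ∃x ¬A, ¬∃x A ≡ ∀x ¬A, De Morgan for ∧/∨):
  (∃w S(w)) ∨ (∃v ∃p (F(v) ∧ F(p))) ∨ (∃u L(u,u))
All bound variables are already distinct, so no renaming is needed.
Pull the quantifiers to the front (each side's bound variable is not free in the other side):
  ∃w ∃v ∃p ∃u (S(w) ∨ F(v) ∧ F(p) ∨ L(u,u))
The prefix is ∃w ∃v ∃p ∃u: 0 universal, 4 existential.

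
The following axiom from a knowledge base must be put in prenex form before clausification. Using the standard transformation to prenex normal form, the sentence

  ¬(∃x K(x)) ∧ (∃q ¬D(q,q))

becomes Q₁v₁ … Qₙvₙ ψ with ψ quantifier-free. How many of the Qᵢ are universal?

1

Push ¬ through the quantifiers and connectives to reach negation normal form:
  (∀x ¬K(x)) ∧ (∃q ¬D(q,q))
All bound variables are already distinct, so no renaming is needed.
Extract every quantifier outward, since the variables are now distinct and don't occur free across branches:
  ∀x ∃q (¬K(x) ∧ ¬D(q,q))
The prefix is ∀x ∃q: 1 universal, 1 existential.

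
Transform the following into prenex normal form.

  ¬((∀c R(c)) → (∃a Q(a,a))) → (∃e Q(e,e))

First replace A → B with ¬A ∨ B.
  ¬¬(¬(∀c R(c)) ∨ (∃a Q(a,a))) ∨ (∃e Q(e,e))
Push ¬ through the quantifiers and connectives to reach negation normal form:
  (∃c ¬R(c)) ∨ (∃a Q(a,a)) ∨ (∃e Q(e,e))
All bound variables are already distinct, so no renaming is needed.
Pull the quantifiers to the front (each side's bound variable is not free in the other side):
  ∃c ∃a ∃e (¬R(c) ∨ Q(a,a) ∨ Q(e,e))

∃c ∃a ∃e (¬R(c) ∨ Q(a,a) ∨ Q(e,e))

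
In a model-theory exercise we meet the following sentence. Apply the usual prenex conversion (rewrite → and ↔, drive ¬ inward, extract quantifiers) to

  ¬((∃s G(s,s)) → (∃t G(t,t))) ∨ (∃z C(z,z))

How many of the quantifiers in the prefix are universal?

1

Rewrite implications/biconditionals: A → B as ¬A ∨ B.
  ¬(¬(∃s G(s,s)) ∨ (∃t G(t,t))) ∨ (∃z C(z,z))
Move each ¬ inward, flipping quantifiers it crosses:
  (∃s G(s,s)) ∧ (∀t ¬G(t,t)) ∨ (∃z C(z,z))
All bound variables are already distinct, so no renaming is needed.
Pull the quantifiers to the front (each side's bound variable is not free in the other side):
  ∃s ∀t ∃z (G(s,s) ∧ ¬G(t,t) ∨ C(z,z))
The prefix is ∃s ∀t ∃z: 1 universal, 2 existential.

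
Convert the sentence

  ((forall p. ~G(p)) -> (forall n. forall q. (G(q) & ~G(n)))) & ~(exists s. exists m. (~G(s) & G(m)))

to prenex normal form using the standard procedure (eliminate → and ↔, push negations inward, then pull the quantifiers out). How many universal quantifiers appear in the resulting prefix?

First replace A → B with ¬A ∨ B.
  (~(forall p. ~G(p)) | (forall n. forall q. (G(q) & ~G(n)))) & ~(exists s. exists m. (~G(s) & G(m)))
Drive negations inward (¬∀x A ≡ ∃x ¬A, ¬∃x A ≡ ∀x ¬A, De Morgan for ∧/∨):
  ((exists p. G(p)) | (forall n. forall q. (G(q) & ~G(n)))) & (forall s. forall m. (G(s) | ~G(m)))
All bound variables are already distinct, so no renaming is needed.
Extract every quantifier outward, since the variables are now distinct and don't occur free across branches:
  exists p. forall n. forall q. forall s. forall m. ((G(p) | G(q) & ~G(n)) & (G(s) | ~G(m)))
The prefix is exists p forall n forall q forall s forall m: 4 universal, 1 existential.

4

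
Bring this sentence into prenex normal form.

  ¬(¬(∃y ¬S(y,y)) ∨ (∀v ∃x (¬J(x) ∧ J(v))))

Drive negations inward (¬∀x A ≡ ∃x ¬A, ¬∃x A ≡ ∀x ¬A, De Morgan for ∧/∨):
  (∃y ¬S(y,y)) ∧ (∃v ∀x (J(x) ∨ ¬J(v)))
Extract every quantifier outward, since the variables are now distinct and don't occur free across branches:
  ∃y ∃v ∀x (¬S(y,y) ∧ (J(x) ∨ ¬J(v)))

∃y ∃v ∀x (¬S(y,y) ∧ (J(x) ∨ ¬J(v)))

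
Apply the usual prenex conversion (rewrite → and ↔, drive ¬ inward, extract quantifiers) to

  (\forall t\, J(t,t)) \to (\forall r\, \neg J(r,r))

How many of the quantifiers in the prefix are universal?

1

Rewrite implications/biconditionals: A → B as ¬A ∨ B.
  \neg (\forall t\, J(t,t)) \lor (\forall r\, \neg J(r,r))
Move each ¬ inward, flipping quantifiers it crosses:
  (\exists t\, \neg J(t,t)) \lor (\forall r\, \neg J(r,r))
Pull the quantifiers to the front (each side's bound variable is not free in the other side):
  \exists t\, \forall r\, (\neg J(t,t) \lor \neg J(r,r))
The prefix is \exists t \forall r: 1 universal, 1 existential.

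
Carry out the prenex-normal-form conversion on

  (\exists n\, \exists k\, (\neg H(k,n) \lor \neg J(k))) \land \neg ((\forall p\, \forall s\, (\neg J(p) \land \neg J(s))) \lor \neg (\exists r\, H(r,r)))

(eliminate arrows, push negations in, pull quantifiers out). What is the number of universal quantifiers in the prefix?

0

Drive negations inward (¬∀x A ≡ ∃x ¬A, ¬∃x A ≡ ∀x ¬A, De Morgan for ∧/∨):
  (\exists n\, \exists k\, (\neg H(k,n) \lor \neg J(k))) \land (\exists p\, \exists s\, (J(p) \lor J(s))) \land (\exists r\, H(r,r))
Pull the quantifiers to the front (each side's bound variable is not free in the other side):
  \exists n\, \exists k\, \exists p\, \exists s\, \exists r\, ((\neg H(k,n) \lor \neg J(k)) \land (J(p) \lor J(s)) \land H(r,r))
The prefix is \exists n \exists k \exists p \exists s \exists r: 0 universal, 5 existential.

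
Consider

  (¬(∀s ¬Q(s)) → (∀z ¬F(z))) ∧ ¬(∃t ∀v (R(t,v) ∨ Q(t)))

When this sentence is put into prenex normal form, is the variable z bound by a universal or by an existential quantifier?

universal

Eliminate → and ↔ using ¬ and ∨.
  (¬¬(∀s ¬Q(s)) ∨ (∀z ¬F(z))) ∧ ¬(∃t ∀v (R(t,v) ∨ Q(t)))
Push ¬ through the quantifiers and connectives to reach negation normal form:
  ((∀s ¬Q(s)) ∨ (∀z ¬F(z))) ∧ (∀t ∃v (¬R(t,v) ∧ ¬Q(t)))
All bound variables are already distinct, so no renaming is needed.
Finally move all quantifiers to the prefix:
  ∀s ∀z ∀t ∃v ((¬Q(s) ∨ ¬F(z)) ∧ ¬R(t,v) ∧ ¬Q(t))
The quantifier ∀z sits under an even number of negations (counting the antecedent side of each →), so it remains universal.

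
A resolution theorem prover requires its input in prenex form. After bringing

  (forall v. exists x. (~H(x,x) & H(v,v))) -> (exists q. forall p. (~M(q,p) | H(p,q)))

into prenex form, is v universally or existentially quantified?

existential

Eliminate → and ↔ using ¬ and ∨.
  ~(forall v. exists x. (~H(x,x) & H(v,v))) | (exists q. forall p. (~M(q,p) | H(p,q)))
Drive negations inward (¬∀x A ≡ ∃x ¬A, ¬∃x A ≡ ∀x ¬A, De Morgan for ∧/∨):
  (exists v. forall x. (H(x,x) | ~H(v,v))) | (exists q. forall p. (~M(q,p) | H(p,q)))
All bound variables are already distinct, so no renaming is needed.
Pull the quantifiers to the front (each side's bound variable is not free in the other side):
  exists v. forall x. exists q. forall p. (H(x,x) | ~H(v,v) | ~M(q,p) | H(p,q))
The quantifier forall v sits under an odd number of negations (counting the antecedent side of each →), so it flips to exists v.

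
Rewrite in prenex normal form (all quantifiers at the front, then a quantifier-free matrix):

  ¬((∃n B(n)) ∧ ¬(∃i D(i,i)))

Move each ¬ inward, flipping quantifiers it crosses:
  (∀n ¬B(n)) ∨ (∃i D(i,i))
All bound variables are already distinct, so no renaming is needed.
Extract every quantifier outward, since the variables are now distinct and don't occur free across branches:
  ∀n ∃i (¬B(n) ∨ D(i,i))

∀n ∃i (¬B(n) ∨ D(i,i))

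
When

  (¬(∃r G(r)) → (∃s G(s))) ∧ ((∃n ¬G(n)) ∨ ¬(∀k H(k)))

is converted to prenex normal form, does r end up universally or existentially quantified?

First replace A → B with ¬A ∨ B.
  (¬¬(∃r G(r)) ∨ (∃s G(s))) ∧ ((∃n ¬G(n)) ∨ ¬(∀k H(k)))
Move each ¬ inward, flipping quantifiers it crosses:
  ((∃r G(r)) ∨ (∃s G(s))) ∧ ((∃n ¬G(n)) ∨ (∃k ¬H(k)))
Extract every quantifier outward, since the variables are now distinct and don't occur free across branches:
  ∃r ∃s ∃n ∃k ((G(r) ∨ G(s)) ∧ (¬G(n) ∨ ¬H(k)))
The quantifier ∃r sits under an even number of negations (counting the antecedent side of each →), so it remains existential.

existential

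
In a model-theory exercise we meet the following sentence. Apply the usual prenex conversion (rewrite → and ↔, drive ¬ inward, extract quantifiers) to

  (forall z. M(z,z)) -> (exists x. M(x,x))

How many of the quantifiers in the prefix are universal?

0

Eliminate → and ↔ using ¬ and ∨.
  ~(forall z. M(z,z)) | (exists x. M(x,x))
Move each ¬ inward, flipping quantifiers it crosses:
  (exists z. ~M(z,z)) | (exists x. M(x,x))
Extract every quantifier outward, since the variables are now distinct and don't occur free across branches:
  exists z. exists x. (~M(z,z) | M(x,x))
The prefix is exists z exists x: 0 universal, 2 existential.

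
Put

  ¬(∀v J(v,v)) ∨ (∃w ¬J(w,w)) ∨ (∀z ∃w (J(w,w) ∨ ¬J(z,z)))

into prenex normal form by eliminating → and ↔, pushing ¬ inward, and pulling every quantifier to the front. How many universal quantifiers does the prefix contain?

Push ¬ through the quantifiers and connectives to reach negation normal form:
  (∃v ¬J(v,v)) ∨ (∃w ¬J(w,w)) ∨ (∀z ∃w (J(w,w) ∨ ¬J(z,z)))
Rename bound variables to avoid capture: w↦u1.
  (∃v ¬J(v,v)) ∨ (∃w ¬J(w,w)) ∨ (∀z ∃u1 (J(u1,u1) ∨ ¬J(z,z)))
Pull the quantifiers to the front (each side's bound variable is not free in the other side):
  ∃v ∃w ∀z ∃u1 (¬J(v,v) ∨ ¬J(w,w) ∨ J(u1,u1) ∨ ¬J(z,z))
The prefix is ∃v ∃w ∀z ∃u1: 1 universal, 3 existential.

1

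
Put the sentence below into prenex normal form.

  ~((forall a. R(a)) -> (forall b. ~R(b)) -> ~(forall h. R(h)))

forall a. forall b. forall h. (R(a) & ~R(b) & R(h))

First replace A → B with ¬A ∨ B.
  ~(~(forall a. R(a)) | ~(forall b. ~R(b)) | ~(forall h. R(h)))
Move each ¬ inward, flipping quantifiers it crosses:
  (forall a. R(a)) & (forall b. ~R(b)) & (forall h. R(h))
Pull the quantifiers to the front (each side's bound variable is not free in the other side):
  forall a. forall b. forall h. (R(a) & ~R(b) & R(h))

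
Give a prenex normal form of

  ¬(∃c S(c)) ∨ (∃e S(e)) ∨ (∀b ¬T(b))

∀c ∃e ∀b (¬S(c) ∨ S(e) ∨ ¬T(b))

Push ¬ through the quantifiers and connectives to reach negation normal form:
  (∀c ¬S(c)) ∨ (∃e S(e)) ∨ (∀b ¬T(b))
All bound variables are already distinct, so no renaming is needed.
Pull the quantifiers to the front (each side's bound variable is not free in the other side):
  ∀c ∃e ∀b (¬S(c) ∨ S(e) ∨ ¬T(b))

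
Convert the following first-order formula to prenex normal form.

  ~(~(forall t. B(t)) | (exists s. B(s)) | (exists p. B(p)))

forall t. forall s. forall p. (B(t) & ~B(s) & ~B(p))

Drive negations inward (¬∀x A ≡ ∃x ¬A, ¬∃x A ≡ ∀x ¬A, De Morgan for ∧/∨):
  (forall t. B(t)) & (forall s. ~B(s)) & (forall p. ~B(p))
All bound variables are already distinct, so no renaming is needed.
Pull the quantifiers to the front (each side's bound variable is not free in the other side):
  forall t. forall s. forall p. (B(t) & ~B(s) & ~B(p))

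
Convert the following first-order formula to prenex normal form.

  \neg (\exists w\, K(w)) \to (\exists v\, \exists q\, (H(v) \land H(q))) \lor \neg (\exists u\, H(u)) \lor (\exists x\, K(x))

Eliminate → and ↔ using ¬ and ∨.
  \neg \neg (\exists w\, K(w)) \lor (\exists v\, \exists q\, (H(v) \land H(q))) \lor \neg (\exists u\, H(u)) \lor (\exists x\, K(x))
Push ¬ through the quantifiers and connectives to reach negation normal form:
  (\exists w\, K(w)) \lor (\exists v\, \exists q\, (H(v) \land H(q))) \lor (\forall u\, \neg H(u)) \lor (\exists x\, K(x))
Finally move all quantifiers to the prefix:
  \exists w\, \exists v\, \exists q\, \forall u\, \exists x\, (K(w) \lor H(v) \land H(q) \lor \neg H(u) \lor K(x))

\exists w\, \exists v\, \exists q\, \forall u\, \exists x\, (K(w) \lor H(v) \land H(q) \lor \neg H(u) \lor K(x))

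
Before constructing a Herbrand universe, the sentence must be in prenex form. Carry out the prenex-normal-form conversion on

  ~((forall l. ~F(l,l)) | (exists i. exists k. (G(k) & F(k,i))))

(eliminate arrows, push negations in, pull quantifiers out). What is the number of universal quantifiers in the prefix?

2

Move each ¬ inward, flipping quantifiers it crosses:
  (exists l. F(l,l)) & (forall i. forall k. (~G(k) | ~F(k,i)))
Extract every quantifier outward, since the variables are now distinct and don't occur free across branches:
  exists l. forall i. forall k. (F(l,l) & (~G(k) | ~F(k,i)))
The prefix is exists l forall i forall k: 2 universal, 1 existential.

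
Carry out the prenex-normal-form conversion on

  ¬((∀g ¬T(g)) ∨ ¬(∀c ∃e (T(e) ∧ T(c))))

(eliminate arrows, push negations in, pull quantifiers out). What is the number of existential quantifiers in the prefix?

Move each ¬ inward, flipping quantifiers it crosses:
  (∃g T(g)) ∧ (∀c ∃e (T(e) ∧ T(c)))
All bound variables are already distinct, so no renaming is needed.
Extract every quantifier outward, since the variables are now distinct and don't occur free across branches:
  ∃g ∀c ∃e (T(g) ∧ T(e) ∧ T(c))
The prefix is ∃g ∀c ∃e: 1 universal, 2 existential.

2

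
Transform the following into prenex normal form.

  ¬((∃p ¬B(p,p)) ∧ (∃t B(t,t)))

∀p ∀t (B(p,p) ∨ ¬B(t,t))

Push ¬ through the quantifiers and connectives to reach negation normal form:
  (∀p B(p,p)) ∨ (∀t ¬B(t,t))
All bound variables are already distinct, so no renaming is needed.
Finally move all quantifiers to the prefix:
  ∀p ∀t (B(p,p) ∨ ¬B(t,t))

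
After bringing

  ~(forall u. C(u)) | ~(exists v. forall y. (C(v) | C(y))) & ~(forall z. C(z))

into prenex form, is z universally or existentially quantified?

existential

Push ¬ through the quantifiers and connectives to reach negation normal form:
  (exists u. ~C(u)) | (forall v. exists y. (~C(v) & ~C(y))) & (exists z. ~C(z))
Extract every quantifier outward, since the variables are now distinct and don't occur free across branches:
  exists u. forall v. exists y. exists z. (~C(u) | ~C(v) & ~C(y) & ~C(z))
The quantifier forall z sits under an odd number of negations, so it flips to exists z.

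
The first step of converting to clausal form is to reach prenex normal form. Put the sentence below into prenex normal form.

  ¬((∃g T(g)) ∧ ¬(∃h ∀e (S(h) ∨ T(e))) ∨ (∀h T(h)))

Move each ¬ inward, flipping quantifiers it crosses:
  ((∀g ¬T(g)) ∨ (∃h ∀e (S(h) ∨ T(e)))) ∧ (∃h ¬T(h))
Rename bound variables to avoid capture: h↦b.
  ((∀g ¬T(g)) ∨ (∃h ∀e (S(h) ∨ T(e)))) ∧ (∃b ¬T(b))
Extract every quantifier outward, since the variables are now distinct and don't occur free across branches:
  ∀g ∃h ∀e ∃b ((¬T(g) ∨ S(h) ∨ T(e)) ∧ ¬T(b))

∀g ∃h ∀e ∃b ((¬T(g) ∨ S(h) ∨ T(e)) ∧ ¬T(b))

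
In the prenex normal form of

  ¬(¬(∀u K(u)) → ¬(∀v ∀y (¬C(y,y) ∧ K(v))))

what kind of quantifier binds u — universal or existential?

First replace A → B with ¬A ∨ B.
  ¬(¬¬(∀u K(u)) ∨ ¬(∀v ∀y (¬C(y,y) ∧ K(v))))
Push ¬ through the quantifiers and connectives to reach negation normal form:
  (∃u ¬K(u)) ∧ (∀v ∀y (¬C(y,y) ∧ K(v)))
All bound variables are already distinct, so no renaming is needed.
Extract every quantifier outward, since the variables are now distinct and don't occur free across branches:
  ∃u ∀v ∀y (¬K(u) ∧ ¬C(y,y) ∧ K(v))
The quantifier ∀u sits under an odd number of negations (counting the antecedent side of each →), so it flips to ∃u.

existential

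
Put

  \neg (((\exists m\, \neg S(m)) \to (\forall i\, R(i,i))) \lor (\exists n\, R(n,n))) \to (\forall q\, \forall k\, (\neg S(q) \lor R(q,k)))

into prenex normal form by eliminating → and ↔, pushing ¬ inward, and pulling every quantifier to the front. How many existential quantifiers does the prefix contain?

1

Eliminate → and ↔ using ¬ and ∨.
  \neg \neg (\neg (\exists m\, \neg S(m)) \lor (\forall i\, R(i,i)) \lor (\exists n\, R(n,n))) \lor (\forall q\, \forall k\, (\neg S(q) \lor R(q,k)))
Push ¬ through the quantifiers and connectives to reach negation normal form:
  (\forall m\, S(m)) \lor (\forall i\, R(i,i)) \lor (\exists n\, R(n,n)) \lor (\forall q\, \forall k\, (\neg S(q) \lor R(q,k)))
Pull the quantifiers to the front (each side's bound variable is not free in the other side):
  \forall m\, \forall i\, \exists n\, \forall q\, \forall k\, (S(m) \lor R(i,i) \lor R(n,n) \lor \neg S(q) \lor R(q,k))
The prefix is \forall m \forall i \exists n \forall q \forall k: 4 universal, 1 existential.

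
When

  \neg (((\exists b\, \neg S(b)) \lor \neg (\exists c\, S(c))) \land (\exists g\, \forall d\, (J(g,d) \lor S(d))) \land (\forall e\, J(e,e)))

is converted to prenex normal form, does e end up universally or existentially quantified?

existential

Drive negations inward (¬∀x A ≡ ∃x ¬A, ¬∃x A ≡ ∀x ¬A, De Morgan for ∧/∨):
  (\forall b\, S(b)) \land (\exists c\, S(c)) \lor (\forall g\, \exists d\, (\neg J(g,d) \land \neg S(d))) \lor (\exists e\, \neg J(e,e))
All bound variables are already distinct, so no renaming is needed.
Finally move all quantifiers to the prefix:
  \forall b\, \exists c\, \forall g\, \exists d\, \exists e\, (S(b) \land S(c) \lor \neg J(g,d) \land \neg S(d) \lor \neg J(e,e))
The quantifier \forall e sits under an odd number of negations, so it flips to \exists e.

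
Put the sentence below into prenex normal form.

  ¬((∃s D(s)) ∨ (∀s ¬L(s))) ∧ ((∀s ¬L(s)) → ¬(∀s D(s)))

Rewrite implications/biconditionals: A → B as ¬A ∨ B.
  ¬((∃s D(s)) ∨ (∀s ¬L(s))) ∧ (¬(∀s ¬L(s)) ∨ ¬(∀s D(s)))
Drive negations inward (¬∀x A ≡ ∃x ¬A, ¬∃x A ≡ ∀x ¬A, De Morgan for ∧/∨):
  (∀s ¬D(s)) ∧ (∃s L(s)) ∧ ((∃s L(s)) ∨ (∃s ¬D(s)))
Give each quantifier a distinct variable: s↦t, s↦b, s↦z.
  (∀s ¬D(s)) ∧ (∃t L(t)) ∧ ((∃b L(b)) ∨ (∃z ¬D(z)))
Pull the quantifiers to the front (each side's bound variable is not free in the other side):
  ∀s ∃t ∃b ∃z (¬D(s) ∧ L(t) ∧ (L(b) ∨ ¬D(z)))

∀s ∃t ∃b ∃z (¬D(s) ∧ L(t) ∧ (L(b) ∨ ¬D(z)))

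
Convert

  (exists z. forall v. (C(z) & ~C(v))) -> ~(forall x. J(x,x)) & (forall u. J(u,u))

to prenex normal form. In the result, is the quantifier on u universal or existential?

universal

Eliminate → and ↔ using ¬ and ∨.
  ~(exists z. forall v. (C(z) & ~C(v))) | ~(forall x. J(x,x)) & (forall u. J(u,u))
Move each ¬ inward, flipping quantifiers it crosses:
  (forall z. exists v. (~C(z) | C(v))) | (exists x. ~J(x,x)) & (forall u. J(u,u))
All bound variables are already distinct, so no renaming is needed.
Pull the quantifiers to the front (each side's bound variable is not free in the other side):
  forall z. exists v. exists x. forall u. (~C(z) | C(v) | ~J(x,x) & J(u,u))
The quantifier forall u sits under an even number of negations (counting the antecedent side of each →), so it remains universal.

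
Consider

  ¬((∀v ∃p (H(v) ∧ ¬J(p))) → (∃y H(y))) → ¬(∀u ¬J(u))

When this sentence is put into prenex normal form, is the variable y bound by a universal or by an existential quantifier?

existential

Eliminate → and ↔ using ¬ and ∨.
  ¬¬(¬(∀v ∃p (H(v) ∧ ¬J(p))) ∨ (∃y H(y))) ∨ ¬(∀u ¬J(u))
Move each ¬ inward, flipping quantifiers it crosses:
  (∃v ∀p (¬H(v) ∨ J(p))) ∨ (∃y H(y)) ∨ (∃u J(u))
All bound variables are already distinct, so no renaming is needed.
Extract every quantifier outward, since the variables are now distinct and don't occur free across branches:
  ∃v ∀p ∃y ∃u (¬H(v) ∨ J(p) ∨ H(y) ∨ J(u))
The quantifier ∃y sits under an even number of negations (counting the antecedent side of each →), so it remains existential.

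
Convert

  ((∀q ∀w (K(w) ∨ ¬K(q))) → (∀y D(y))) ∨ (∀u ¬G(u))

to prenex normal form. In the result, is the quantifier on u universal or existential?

Eliminate → and ↔ using ¬ and ∨.
  ¬(∀q ∀w (K(w) ∨ ¬K(q))) ∨ (∀y D(y)) ∨ (∀u ¬G(u))
Move each ¬ inward, flipping quantifiers it crosses:
  (∃q ∃w (¬K(w) ∧ K(q))) ∨ (∀y D(y)) ∨ (∀u ¬G(u))
All bound variables are already distinct, so no renaming is needed.
Pull the quantifiers to the front (each side's bound variable is not free in the other side):
  ∃q ∃w ∀y ∀u (¬K(w) ∧ K(q) ∨ D(y) ∨ ¬G(u))
The quantifier ∀u sits under an even number of negations (counting the antecedent side of each →), so it remains universal.

universal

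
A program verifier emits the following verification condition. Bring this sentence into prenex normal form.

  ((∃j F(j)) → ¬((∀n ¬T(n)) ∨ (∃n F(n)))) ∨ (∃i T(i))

First replace A → B with ¬A ∨ B.
  ¬(∃j F(j)) ∨ ¬((∀n ¬T(n)) ∨ (∃n F(n))) ∨ (∃i T(i))
Move each ¬ inward, flipping quantifiers it crosses:
  (∀j ¬F(j)) ∨ (∃n T(n)) ∧ (∀n ¬F(n)) ∨ (∃i T(i))
Give each quantifier a distinct variable: n↦v.
  (∀j ¬F(j)) ∨ (∃n T(n)) ∧ (∀v ¬F(v)) ∨ (∃i T(i))
Extract every quantifier outward, since the variables are now distinct and don't occur free across branches:
  ∀j ∃n ∀v ∃i (¬F(j) ∨ T(n) ∧ ¬F(v) ∨ T(i))

∀j ∃n ∀v ∃i (¬F(j) ∨ T(n) ∧ ¬F(v) ∨ T(i))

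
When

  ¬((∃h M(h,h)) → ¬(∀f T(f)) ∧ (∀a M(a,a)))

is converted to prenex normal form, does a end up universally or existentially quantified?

Eliminate → and ↔ using ¬ and ∨.
  ¬(¬(∃h M(h,h)) ∨ ¬(∀f T(f)) ∧ (∀a M(a,a)))
Push ¬ through the quantifiers and connectives to reach negation normal form:
  (∃h M(h,h)) ∧ ((∀f T(f)) ∨ (∃a ¬M(a,a)))
All bound variables are already distinct, so no renaming is needed.
Pull the quantifiers to the front (each side's bound variable is not free in the other side):
  ∃h ∀f ∃a (M(h,h) ∧ (T(f) ∨ ¬M(a,a)))
The quantifier ∀a sits under an odd number of negations (counting the antecedent side of each →), so it flips to ∃a.

existential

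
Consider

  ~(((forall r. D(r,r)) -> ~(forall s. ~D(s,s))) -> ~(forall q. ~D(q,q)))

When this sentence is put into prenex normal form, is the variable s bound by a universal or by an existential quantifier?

existential

Eliminate → and ↔ using ¬ and ∨.
  ~(~(~(forall r. D(r,r)) | ~(forall s. ~D(s,s))) | ~(forall q. ~D(q,q)))
Push ¬ through the quantifiers and connectives to reach negation normal form:
  ((exists r. ~D(r,r)) | (exists s. D(s,s))) & (forall q. ~D(q,q))
All bound variables are already distinct, so no renaming is needed.
Pull the quantifiers to the front (each side's bound variable is not free in the other side):
  exists r. exists s. forall q. ((~D(r,r) | D(s,s)) & ~D(q,q))
The quantifier forall s sits under an odd number of negations (counting the antecedent side of each →), so it flips to exists s.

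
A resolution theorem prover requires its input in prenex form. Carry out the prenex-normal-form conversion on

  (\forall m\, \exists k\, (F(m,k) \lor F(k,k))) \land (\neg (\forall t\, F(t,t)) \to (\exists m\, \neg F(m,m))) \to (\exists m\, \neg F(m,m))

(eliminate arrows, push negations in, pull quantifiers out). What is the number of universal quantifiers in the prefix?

2

Eliminate → and ↔ using ¬ and ∨.
  \neg ((\forall m\, \exists k\, (F(m,k) \lor F(k,k))) \land (\neg \neg (\forall t\, F(t,t)) \lor (\exists m\, \neg F(m,m)))) \lor (\exists m\, \neg F(m,m))
Push ¬ through the quantifiers and connectives to reach negation normal form:
  (\exists m\, \forall k\, (\neg F(m,k) \land \neg F(k,k))) \lor (\exists t\, \neg F(t,t)) \land (\forall m\, F(m,m)) \lor (\exists m\, \neg F(m,m))
Standardize variables apart so no two quantifiers bind the same name: m↦y1, m↦z1.
  (\exists m\, \forall k\, (\neg F(m,k) \land \neg F(k,k))) \lor (\exists t\, \neg F(t,t)) \land (\forall y1\, F(y1,y1)) \lor (\exists z1\, \neg F(z1,z1))
Finally move all quantifiers to the prefix:
  \exists m\, \forall k\, \exists t\, \forall y1\, \exists z1\, (\neg F(m,k) \land \neg F(k,k) \lor \neg F(t,t) \land F(y1,y1) \lor \neg F(z1,z1))
The prefix is \exists m \forall k \exists t \forall y1 \exists z1: 2 universal, 3 existential.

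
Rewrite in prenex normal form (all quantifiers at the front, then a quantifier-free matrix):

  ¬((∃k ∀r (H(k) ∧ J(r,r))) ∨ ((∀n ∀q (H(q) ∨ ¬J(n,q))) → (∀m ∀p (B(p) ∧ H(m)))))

∀k ∃r ∀n ∀q ∃m ∃p ((¬H(k) ∨ ¬J(r,r)) ∧ (H(q) ∨ ¬J(n,q)) ∧ (¬B(p) ∨ ¬H(m)))

Rewrite implications/biconditionals: A → B as ¬A ∨ B.
  ¬((∃k ∀r (H(k) ∧ J(r,r))) ∨ ¬(∀n ∀q (H(q) ∨ ¬J(n,q))) ∨ (∀m ∀p (B(p) ∧ H(m))))
Drive negations inward (¬∀x A ≡ ∃x ¬A, ¬∃x A ≡ ∀x ¬A, De Morgan for ∧/∨):
  (∀k ∃r (¬H(k) ∨ ¬J(r,r))) ∧ (∀n ∀q (H(q) ∨ ¬J(n,q))) ∧ (∃m ∃p (¬B(p) ∨ ¬H(m)))
Finally move all quantifiers to the prefix:
  ∀k ∃r ∀n ∀q ∃m ∃p ((¬H(k) ∨ ¬J(r,r)) ∧ (H(q) ∨ ¬J(n,q)) ∧ (¬B(p) ∨ ¬H(m)))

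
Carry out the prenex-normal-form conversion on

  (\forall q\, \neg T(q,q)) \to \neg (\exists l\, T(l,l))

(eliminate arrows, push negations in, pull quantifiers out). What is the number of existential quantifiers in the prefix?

Eliminate → and ↔ using ¬ and ∨.
  \neg (\forall q\, \neg T(q,q)) \lor \neg (\exists l\, T(l,l))
Move each ¬ inward, flipping quantifiers it crosses:
  (\exists q\, T(q,q)) \lor (\forall l\, \neg T(l,l))
Pull the quantifiers to the front (each side's bound variable is not free in the other side):
  \exists q\, \forall l\, (T(q,q) \lor \neg T(l,l))
The prefix is \exists q \forall l: 1 universal, 1 existential.

1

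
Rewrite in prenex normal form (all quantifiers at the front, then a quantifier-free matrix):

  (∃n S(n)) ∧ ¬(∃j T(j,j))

Push ¬ through the quantifiers and connectives to reach negation normal form:
  (∃n S(n)) ∧ (∀j ¬T(j,j))
All bound variables are already distinct, so no renaming is needed.
Finally move all quantifiers to the prefix:
  ∃n ∀j (S(n) ∧ ¬T(j,j))

∃n ∀j (S(n) ∧ ¬T(j,j))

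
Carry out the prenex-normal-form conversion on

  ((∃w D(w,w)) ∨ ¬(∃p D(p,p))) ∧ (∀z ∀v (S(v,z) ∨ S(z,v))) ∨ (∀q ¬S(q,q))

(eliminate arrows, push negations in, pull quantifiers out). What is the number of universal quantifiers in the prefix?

Move each ¬ inward, flipping quantifiers it crosses:
  ((∃w D(w,w)) ∨ (∀p ¬D(p,p))) ∧ (∀z ∀v (S(v,z) ∨ S(z,v))) ∨ (∀q ¬S(q,q))
All bound variables are already distinct, so no renaming is needed.
Finally move all quantifiers to the prefix:
  ∃w ∀p ∀z ∀v ∀q ((D(w,w) ∨ ¬D(p,p)) ∧ (S(v,z) ∨ S(z,v)) ∨ ¬S(q,q))
The prefix is ∃w ∀p ∀z ∀v ∀q: 4 universal, 1 existential.

4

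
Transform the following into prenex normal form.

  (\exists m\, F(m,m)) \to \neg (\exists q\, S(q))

First replace A → B with ¬A ∨ B.
  \neg (\exists m\, F(m,m)) \lor \neg (\exists q\, S(q))
Push ¬ through the quantifiers and connectives to reach negation normal form:
  (\forall m\, \neg F(m,m)) \lor (\forall q\, \neg S(q))
Extract every quantifier outward, since the variables are now distinct and don't occur free across branches:
  \forall m\, \forall q\, (\neg F(m,m) \lor \neg S(q))

\forall m\, \forall q\, (\neg F(m,m) \lor \neg S(q))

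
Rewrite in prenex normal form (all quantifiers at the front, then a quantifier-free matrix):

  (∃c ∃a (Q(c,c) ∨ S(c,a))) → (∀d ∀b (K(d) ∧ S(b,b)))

∀c ∀a ∀d ∀b (¬Q(c,c) ∧ ¬S(c,a) ∨ K(d) ∧ S(b,b))

Rewrite implications/biconditionals: A → B as ¬A ∨ B.
  ¬(∃c ∃a (Q(c,c) ∨ S(c,a))) ∨ (∀d ∀b (K(d) ∧ S(b,b)))
Move each ¬ inward, flipping quantifiers it crosses:
  (∀c ∀a (¬Q(c,c) ∧ ¬S(c,a))) ∨ (∀d ∀b (K(d) ∧ S(b,b)))
All bound variables are already distinct, so no renaming is needed.
Pull the quantifiers to the front (each side's bound variable is not free in the other side):
  ∀c ∀a ∀d ∀b (¬Q(c,c) ∧ ¬S(c,a) ∨ K(d) ∧ S(b,b))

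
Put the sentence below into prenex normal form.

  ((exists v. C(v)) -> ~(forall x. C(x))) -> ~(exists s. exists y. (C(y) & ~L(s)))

exists v. forall x. forall s. forall y. (C(v) & C(x) | ~C(y) | L(s))

First replace A → B with ¬A ∨ B.
  ~(~(exists v. C(v)) | ~(forall x. C(x))) | ~(exists s. exists y. (C(y) & ~L(s)))
Push ¬ through the quantifiers and connectives to reach negation normal form:
  (exists v. C(v)) & (forall x. C(x)) | (forall s. forall y. (~C(y) | L(s)))
All bound variables are already distinct, so no renaming is needed.
Extract every quantifier outward, since the variables are now distinct and don't occur free across branches:
  exists v. forall x. forall s. forall y. (C(v) & C(x) | ~C(y) | L(s))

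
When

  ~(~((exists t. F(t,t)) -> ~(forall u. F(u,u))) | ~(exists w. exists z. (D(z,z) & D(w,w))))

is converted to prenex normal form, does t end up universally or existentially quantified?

Eliminate → and ↔ using ¬ and ∨.
  ~(~(~(exists t. F(t,t)) | ~(forall u. F(u,u))) | ~(exists w. exists z. (D(z,z) & D(w,w))))
Push ¬ through the quantifiers and connectives to reach negation normal form:
  ((forall t. ~F(t,t)) | (exists u. ~F(u,u))) & (exists w. exists z. (D(z,z) & D(w,w)))
Finally move all quantifiers to the prefix:
  forall t. exists u. exists w. exists z. ((~F(t,t) | ~F(u,u)) & D(z,z) & D(w,w))
The quantifier exists t sits under an odd number of negations (counting the antecedent side of each →), so it flips to forall t.

universal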